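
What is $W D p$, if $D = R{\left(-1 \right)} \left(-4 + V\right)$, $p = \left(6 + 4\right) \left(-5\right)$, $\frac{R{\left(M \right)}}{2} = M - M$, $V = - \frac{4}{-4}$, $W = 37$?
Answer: $0$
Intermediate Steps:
$V = 1$ ($V = \left(-4\right) \left(- \frac{1}{4}\right) = 1$)
$R{\left(M \right)} = 0$ ($R{\left(M \right)} = 2 \left(M - M\right) = 2 \cdot 0 = 0$)
$p = -50$ ($p = 10 \left(-5\right) = -50$)
$D = 0$ ($D = 0 \left(-4 + 1\right) = 0 \left(-3\right) = 0$)
$W D p = 37 \cdot 0 \left(-50\right) = 0 \left(-50\right) = 0$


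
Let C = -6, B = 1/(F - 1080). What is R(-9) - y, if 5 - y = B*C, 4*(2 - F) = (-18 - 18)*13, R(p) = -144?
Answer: -143183/961 ≈ -148.99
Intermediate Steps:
F = 119 (F = 2 - (-18 - 18)*13/4 = 2 - (-9)*13 = 2 - ¼*(-468) = 2 + 117 = 119)
B = -1/961 (B = 1/(119 - 1080) = 1/(-961) = -1/961 ≈ -0.0010406)
y = 4799/961 (y = 5 - (-1)*(-6)/961 = 5 - 1*6/961 = 5 - 6/961 = 4799/961 ≈ 4.9938)
R(-9) - y = -144 - 1*4799/961 = -144 - 4799/961 = -143183/961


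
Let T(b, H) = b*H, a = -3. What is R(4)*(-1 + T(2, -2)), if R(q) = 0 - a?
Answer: -15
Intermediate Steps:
R(q) = 3 (R(q) = 0 - 1*(-3) = 0 + 3 = 3)
T(b, H) = H*b
R(4)*(-1 + T(2, -2)) = 3*(-1 - 2*2) = 3*(-1 - 4) = 3*(-5) = -15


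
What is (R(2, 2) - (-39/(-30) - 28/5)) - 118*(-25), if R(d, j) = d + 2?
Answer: 29583/10 ≈ 2958.3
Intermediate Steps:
R(d, j) = 2 + d
(R(2, 2) - (-39/(-30) - 28/5)) - 118*(-25) = ((2 + 2) - (-39/(-30) - 28/5)) - 118*(-25) = (4 - (-39*(-1/30) - 28*⅕)) + 2950 = (4 - (13/10 - 28/5)) + 2950 = (4 - 1*(-43/10)) + 2950 = (4 + 43/10) + 2950 = 83/10 + 2950 = 29583/10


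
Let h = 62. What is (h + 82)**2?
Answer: 20736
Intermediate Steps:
(h + 82)**2 = (62 + 82)**2 = 144**2 = 20736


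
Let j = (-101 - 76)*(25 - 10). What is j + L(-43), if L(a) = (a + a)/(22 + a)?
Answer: -55669/21 ≈ -2650.9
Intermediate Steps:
j = -2655 (j = -177*15 = -2655)
L(a) = 2*a/(22 + a) (L(a) = (2*a)/(22 + a) = 2*a/(22 + a))
j + L(-43) = -2655 + 2*(-43)/(22 - 43) = -2655 + 2*(-43)/(-21) = -2655 + 2*(-43)*(-1/21) = -2655 + 86/21 = -55669/21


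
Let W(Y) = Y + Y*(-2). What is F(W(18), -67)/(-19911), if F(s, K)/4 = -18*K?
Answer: -1608/6637 ≈ -0.24228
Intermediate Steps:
W(Y) = -Y (W(Y) = Y - 2*Y = -Y)
F(s, K) = -72*K (F(s, K) = 4*(-18*K) = -72*K)
F(W(18), -67)/(-19911) = -72*(-67)/(-19911) = 4824*(-1/19911) = -1608/6637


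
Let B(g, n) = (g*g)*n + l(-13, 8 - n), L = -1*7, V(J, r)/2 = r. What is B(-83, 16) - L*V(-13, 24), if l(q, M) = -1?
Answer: 110559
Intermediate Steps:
V(J, r) = 2*r
L = -7
B(g, n) = -1 + n*g² (B(g, n) = (g*g)*n - 1 = g²*n - 1 = n*g² - 1 = -1 + n*g²)
B(-83, 16) - L*V(-13, 24) = (-1 + 16*(-83)²) - (-7)*2*24 = (-1 + 16*6889) - (-7)*48 = (-1 + 110224) - 1*(-336) = 110223 + 336 = 110559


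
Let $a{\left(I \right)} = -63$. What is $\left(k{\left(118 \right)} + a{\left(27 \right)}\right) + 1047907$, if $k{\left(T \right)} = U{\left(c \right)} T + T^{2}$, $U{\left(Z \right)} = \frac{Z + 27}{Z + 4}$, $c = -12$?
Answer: $\frac{4246187}{4} \approx 1.0615 \cdot 10^{6}$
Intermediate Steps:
$U{\left(Z \right)} = \frac{27 + Z}{4 + Z}$
$k{\left(T \right)} = T^{2} - \frac{15 T}{8}$ ($k{\left(T \right)} = \frac{27 - 12}{4 - 12} T + T^{2} = \frac{1}{-8} \cdot 15 T + T^{2} = \left(- \frac{1}{8}\right) 15 T + T^{2} = - \frac{15 T}{8} + T^{2} = T^{2} - \frac{15 T}{8}$)
$\left(k{\left(118 \right)} + a{\left(27 \right)}\right) + 1047907 = \left(\frac{1}{8} \cdot 118 \left(-15 + 8 \cdot 118\right) - 63\right) + 1047907 = \left(\frac{1}{8} \cdot 118 \left(-15 + 944\right) - 63\right) + 1047907 = \left(\frac{1}{8} \cdot 118 \cdot 929 - 63\right) + 1047907 = \left(\frac{54811}{4} - 63\right) + 1047907 = \frac{54559}{4} + 1047907 = \frac{4246187}{4}$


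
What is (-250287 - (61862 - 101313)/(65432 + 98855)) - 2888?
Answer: -41593321774/164287 ≈ -2.5317e+5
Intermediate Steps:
(-250287 - (61862 - 101313)/(65432 + 98855)) - 2888 = (-250287 - (-39451)/164287) - 2888 = (-250287 - 1*(-39451/164287)) - 2888 = (-250287 + 39451/164287) - 2888 = -41118860918/164287 - 2888 = -41593321774/164287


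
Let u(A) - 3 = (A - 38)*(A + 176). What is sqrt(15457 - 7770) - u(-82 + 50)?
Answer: 10077 + sqrt(7687) ≈ 10165.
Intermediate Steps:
u(A) = 3 + (-38 + A)*(176 + A) (u(A) = 3 + (A - 38)*(A + 176) = 3 + (-38 + A)*(176 + A))
sqrt(15457 - 7770) - u(-82 + 50) = sqrt(15457 - 7770) - (-6685 + (-82 + 50)**2 + 138*(-82 + 50)) = sqrt(7687) - (-6685 + (-32)**2 + 138*(-32)) = sqrt(7687) - (-6685 + 1024 - 4416) = sqrt(7687) - 1*(-10077) = sqrt(7687) + 10077 = 10077 + sqrt(7687)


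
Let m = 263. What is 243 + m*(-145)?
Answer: -37892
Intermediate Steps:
243 + m*(-145) = 243 + 263*(-145) = 243 - 38135 = -37892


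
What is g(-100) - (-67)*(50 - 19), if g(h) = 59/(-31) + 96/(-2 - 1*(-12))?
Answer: 323128/155 ≈ 2084.7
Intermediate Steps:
g(h) = 1193/155 (g(h) = 59*(-1/31) + 96/(-2 + 12) = -59/31 + 96/10 = -59/31 + 96*(⅒) = -59/31 + 48/5 = 1193/155)
g(-100) - (-67)*(50 - 19) = 1193/155 - (-67)*(50 - 19) = 1193/155 - (-67)*31 = 1193/155 - 1*(-2077) = 1193/155 + 2077 = 323128/155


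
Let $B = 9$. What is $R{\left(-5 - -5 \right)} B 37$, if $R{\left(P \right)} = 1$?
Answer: $333$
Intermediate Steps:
$R{\left(-5 - -5 \right)} B 37 = 1 \cdot 9 \cdot 37 = 9 \cdot 37 = 333$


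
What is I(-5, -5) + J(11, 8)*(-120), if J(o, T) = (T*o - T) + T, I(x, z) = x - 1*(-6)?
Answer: -10559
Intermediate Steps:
I(x, z) = 6 + x (I(x, z) = x + 6 = 6 + x)
J(o, T) = T*o (J(o, T) = (-T + T*o) + T = T*o)
I(-5, -5) + J(11, 8)*(-120) = (6 - 5) + (8*11)*(-120) = 1 + 88*(-120) = 1 - 10560 = -10559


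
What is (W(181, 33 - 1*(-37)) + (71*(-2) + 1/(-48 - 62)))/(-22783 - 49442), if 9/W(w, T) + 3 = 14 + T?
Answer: 140479/71502750 ≈ 0.0019647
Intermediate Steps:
W(w, T) = 9/(11 + T) (W(w, T) = 9/(-3 + (14 + T)) = 9/(11 + T))
(W(181, 33 - 1*(-37)) + (71*(-2) + 1/(-48 - 62)))/(-22783 - 49442) = (9/(11 + (33 - 1*(-37))) + (71*(-2) + 1/(-48 - 62)))/(-22783 - 49442) = (9/(11 + (33 + 37)) + (-142 + 1/(-110)))/(-72225) = (9/(11 + 70) + (-142 - 1/110))*(-1/72225) = (9/81 - 15621/110)*(-1/72225) = (9*(1/81) - 15621/110)*(-1/72225) = (⅑ - 15621/110)*(-1/72225) = -140479/990*(-1/72225) = 140479/71502750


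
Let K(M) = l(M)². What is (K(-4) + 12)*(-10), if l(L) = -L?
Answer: -280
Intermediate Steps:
K(M) = M² (K(M) = (-M)² = M²)
(K(-4) + 12)*(-10) = ((-4)² + 12)*(-10) = (16 + 12)*(-10) = 28*(-10) = -280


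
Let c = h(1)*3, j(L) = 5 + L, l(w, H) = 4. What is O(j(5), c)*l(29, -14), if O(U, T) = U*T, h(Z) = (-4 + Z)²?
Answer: 1080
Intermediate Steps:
c = 27 (c = (-4 + 1)²*3 = (-3)²*3 = 9*3 = 27)
O(U, T) = T*U
O(j(5), c)*l(29, -14) = (27*(5 + 5))*4 = (27*10)*4 = 270*4 = 1080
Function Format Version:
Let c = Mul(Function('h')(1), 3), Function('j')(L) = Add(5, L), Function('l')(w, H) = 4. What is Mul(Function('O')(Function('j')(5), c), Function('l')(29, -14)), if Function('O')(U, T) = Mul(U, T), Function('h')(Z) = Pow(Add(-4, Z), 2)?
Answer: 1080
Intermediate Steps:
c = 27 (c = Mul(Pow(Add(-4, 1), 2), 3) = Mul(Pow(-3, 2), 3) = Mul(9, 3) = 27)
Function('O')(U, T) = Mul(T, U)
Mul(Function('O')(Function('j')(5), c), Function('l')(29, -14)) = Mul(Mul(27, Add(5, 5)), 4) = Mul(Mul(27, 10), 4) = Mul(270, 4) = 1080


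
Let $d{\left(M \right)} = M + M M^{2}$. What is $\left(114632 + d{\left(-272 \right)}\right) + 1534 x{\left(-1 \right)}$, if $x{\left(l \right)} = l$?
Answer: $-20010822$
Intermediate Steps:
$d{\left(M \right)} = M + M^{3}$
$\left(114632 + d{\left(-272 \right)}\right) + 1534 x{\left(-1 \right)} = \left(114632 + \left(-272 + \left(-272\right)^{3}\right)\right) + 1534 \left(-1\right) = \left(114632 - 20123920\right) - 1534 = -20009288 - 1534 = -20010822$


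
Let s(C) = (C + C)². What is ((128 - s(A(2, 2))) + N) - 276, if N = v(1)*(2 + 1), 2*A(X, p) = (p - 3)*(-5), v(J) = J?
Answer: -170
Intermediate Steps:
A(X, p) = 15/2 - 5*p/2 (A(X, p) = ((p - 3)*(-5))/2 = ((-3 + p)*(-5))/2 = (15 - 5*p)/2 = 15/2 - 5*p/2)
s(C) = 4*C² (s(C) = (2*C)² = 4*C²)
N = 3 (N = 1*(2 + 1) = 1*3 = 3)
((128 - s(A(2, 2))) + N) - 276 = ((128 - 4*(15/2 - 5/2*2)²) + 3) - 276 = ((128 - 4*(15/2 - 5)²) + 3) - 276 = ((128 - 4*(5/2)²) + 3) - 276 = ((128 - 4*25/4) + 3) - 276 = ((128 - 1*25) + 3) - 276 = ((128 - 25) + 3) - 276 = (103 + 3) - 276 = 106 - 276 = -170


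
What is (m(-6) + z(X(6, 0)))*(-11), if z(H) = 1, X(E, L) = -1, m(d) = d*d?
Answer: -407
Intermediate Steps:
m(d) = d²
(m(-6) + z(X(6, 0)))*(-11) = ((-6)² + 1)*(-11) = (36 + 1)*(-11) = 37*(-11) = -407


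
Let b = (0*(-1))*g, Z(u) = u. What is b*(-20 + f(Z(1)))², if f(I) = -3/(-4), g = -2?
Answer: 0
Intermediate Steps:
f(I) = ¾ (f(I) = -3*(-¼) = ¾)
b = 0 (b = (0*(-1))*(-2) = 0*(-2) = 0)
b*(-20 + f(Z(1)))² = 0*(-20 + ¾)² = 0*(-77/4)² = 0*(5929/16) = 0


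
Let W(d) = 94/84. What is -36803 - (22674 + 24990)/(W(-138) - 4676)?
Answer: -7224083147/196345 ≈ -36793.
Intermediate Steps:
W(d) = 47/42 (W(d) = 94*(1/84) = 47/42)
-36803 - (22674 + 24990)/(W(-138) - 4676) = -36803 - (22674 + 24990)/(47/42 - 4676) = -36803 - 47664/(-196345/42) = -36803 - 47664*(-42)/196345 = -36803 - 1*(-2001888/196345) = -36803 + 2001888/196345 = -7224083147/196345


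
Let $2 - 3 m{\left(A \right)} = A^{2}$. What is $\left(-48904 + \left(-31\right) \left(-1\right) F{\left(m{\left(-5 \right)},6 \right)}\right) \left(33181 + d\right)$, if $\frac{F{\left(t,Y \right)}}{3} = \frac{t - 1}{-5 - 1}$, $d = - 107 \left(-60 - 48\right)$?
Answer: $- \frac{6545425733}{3} \approx -2.1818 \cdot 10^{9}$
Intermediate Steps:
$m{\left(A \right)} = \frac{2}{3} - \frac{A^{2}}{3}$
$d = 11556$ ($d = \left(-107\right) \left(-108\right) = 11556$)
$F{\left(t,Y \right)} = \frac{1}{2} - \frac{t}{2}$ ($F{\left(t,Y \right)} = 3 \frac{t - 1}{-5 - 1} = 3 \frac{-1 + t}{-6} = 3 \left(-1 + t\right) \left(- \frac{1}{6}\right) = 3 \left(\frac{1}{6} - \frac{t}{6}\right) = \frac{1}{2} - \frac{t}{2}$)
$\left(-48904 + \left(-31\right) \left(-1\right) F{\left(m{\left(-5 \right)},6 \right)}\right) \left(33181 + d\right) = \left(-48904 + \left(-31\right) \left(-1\right) \left(\frac{1}{2} - \frac{\frac{2}{3} - \frac{\left(-5\right)^{2}}{3}}{2}\right)\right) \left(33181 + 11556\right) = \left(-48904 + 31 \left(\frac{1}{2} - \frac{\frac{2}{3} - \frac{25}{3}}{2}\right)\right) 44737 = \left(-48904 + 31 \left(\frac{1}{2} - - \frac{23}{6}\right)\right) 44737 = \left(-48904 + 31 \left(\frac{1}{2} + \frac{23}{6}\right)\right) 44737 = \left(-48904 + 31 \cdot \frac{13}{3}\right) 44737 = \left(-48904 + \frac{403}{3}\right) 44737 = \left(- \frac{146309}{3}\right) 44737 = - \frac{6545425733}{3}$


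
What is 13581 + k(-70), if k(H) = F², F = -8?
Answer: 13645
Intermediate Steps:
k(H) = 64 (k(H) = (-8)² = 64)
13581 + k(-70) = 13581 + 64 = 13645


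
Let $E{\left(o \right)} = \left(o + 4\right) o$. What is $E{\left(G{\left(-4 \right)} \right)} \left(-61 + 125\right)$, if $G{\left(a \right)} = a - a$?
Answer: $0$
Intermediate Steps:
$G{\left(a \right)} = 0$
$E{\left(o \right)} = o \left(4 + o\right)$ ($E{\left(o \right)} = \left(4 + o\right) o = o \left(4 + o\right)$)
$E{\left(G{\left(-4 \right)} \right)} \left(-61 + 125\right) = 0 \left(4 + 0\right) \left(-61 + 125\right) = 0 \cdot 4 \cdot 64 = 0 \cdot 64 = 0$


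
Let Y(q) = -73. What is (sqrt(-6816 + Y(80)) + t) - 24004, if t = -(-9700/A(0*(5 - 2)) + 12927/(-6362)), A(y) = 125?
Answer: -761034149/31810 + 83*I ≈ -23924.0 + 83.0*I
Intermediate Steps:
t = 2533091/31810 (t = -(-9700/125 + 12927/(-6362)) = -(-9700*1/125 + 12927*(-1/6362)) = -(-388/5 - 12927/6362) = -1*(-2533091/31810) = 2533091/31810 ≈ 79.632)
(sqrt(-6816 + Y(80)) + t) - 24004 = (sqrt(-6816 - 73) + 2533091/31810) - 24004 = (sqrt(-6889) + 2533091/31810) - 24004 = (83*I + 2533091/31810) - 24004 = (2533091/31810 + 83*I) - 24004 = -761034149/31810 + 83*I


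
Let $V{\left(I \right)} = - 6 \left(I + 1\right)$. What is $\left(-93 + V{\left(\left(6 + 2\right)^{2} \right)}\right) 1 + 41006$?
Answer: $40523$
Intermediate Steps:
$V{\left(I \right)} = -6 - 6 I$ ($V{\left(I \right)} = - 6 \left(1 + I\right) = - (6 + 6 I) = -6 - 6 I$)
$\left(-93 + V{\left(\left(6 + 2\right)^{2} \right)}\right) 1 + 41006 = \left(-93 - \left(6 + 6 \left(6 + 2\right)^{2}\right)\right) 1 + 41006 = \left(-93 - \left(6 + 6 \cdot 8^{2}\right)\right) 1 + 41006 = \left(-93 - 390\right) 1 + 41006 = \left(-483\right) 1 + 41006 = -483 + 41006 = 40523$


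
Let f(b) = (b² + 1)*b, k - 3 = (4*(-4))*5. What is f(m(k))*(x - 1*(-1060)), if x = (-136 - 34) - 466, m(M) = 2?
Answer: 4240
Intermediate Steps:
k = -77 (k = 3 + (4*(-4))*5 = 3 - 16*5 = 3 - 80 = -77)
x = -636 (x = -170 - 466 = -636)
f(b) = b*(1 + b²) (f(b) = (1 + b²)*b = b*(1 + b²))
f(m(k))*(x - 1*(-1060)) = (2 + 2³)*(-636 - 1*(-1060)) = (2 + 8)*(-636 + 1060) = 10*424 = 4240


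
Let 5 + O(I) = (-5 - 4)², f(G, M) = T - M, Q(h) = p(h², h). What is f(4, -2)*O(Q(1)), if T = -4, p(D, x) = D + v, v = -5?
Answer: -152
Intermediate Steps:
p(D, x) = -5 + D (p(D, x) = D - 5 = -5 + D)
Q(h) = -5 + h²
f(G, M) = -4 - M
O(I) = 76 (O(I) = -5 + (-5 - 4)² = -5 + (-9)² = -5 + 81 = 76)
f(4, -2)*O(Q(1)) = (-4 - 1*(-2))*76 = (-4 + 2)*76 = -2*76 = -152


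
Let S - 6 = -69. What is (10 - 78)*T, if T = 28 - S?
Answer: -6188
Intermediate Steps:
S = -63 (S = 6 - 69 = -63)
T = 91 (T = 28 - 1*(-63) = 28 + 63 = 91)
(10 - 78)*T = (10 - 78)*91 = -68*91 = -6188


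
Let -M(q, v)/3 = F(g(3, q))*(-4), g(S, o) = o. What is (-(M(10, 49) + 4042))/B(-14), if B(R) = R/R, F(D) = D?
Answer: -4162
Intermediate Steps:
M(q, v) = 12*q (M(q, v) = -3*q*(-4) = -(-12)*q = 12*q)
B(R) = 1
(-(M(10, 49) + 4042))/B(-14) = -(12*10 + 4042)/1 = -(120 + 4042)*1 = -1*4162*1 = -4162*1 = -4162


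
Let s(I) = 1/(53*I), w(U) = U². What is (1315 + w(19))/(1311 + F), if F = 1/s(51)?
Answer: 838/2007 ≈ 0.41754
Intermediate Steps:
s(I) = 1/(53*I)
F = 2703 (F = 1/((1/53)/51) = 1/((1/53)*(1/51)) = 1/(1/2703) = 2703)
(1315 + w(19))/(1311 + F) = (1315 + 19²)/(1311 + 2703) = (1315 + 361)/4014 = 1676*(1/4014) = 838/2007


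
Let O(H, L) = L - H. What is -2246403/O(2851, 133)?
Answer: 748801/906 ≈ 826.49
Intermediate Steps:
-2246403/O(2851, 133) = -2246403/(133 - 1*2851) = -2246403/(133 - 2851) = -2246403/(-2718) = -2246403*(-1/2718) = 748801/906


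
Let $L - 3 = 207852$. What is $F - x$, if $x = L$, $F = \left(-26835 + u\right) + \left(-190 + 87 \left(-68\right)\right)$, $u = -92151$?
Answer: $-332947$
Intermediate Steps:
$F = -125092$ ($F = \left(-26835 - 92151\right) + \left(-190 + 87 \left(-68\right)\right) = -118986 - 6106 = -125092$)
$L = 207855$ ($L = 3 + 207852 = 207855$)
$x = 207855$
$F - x = -125092 - 207855 = -332947$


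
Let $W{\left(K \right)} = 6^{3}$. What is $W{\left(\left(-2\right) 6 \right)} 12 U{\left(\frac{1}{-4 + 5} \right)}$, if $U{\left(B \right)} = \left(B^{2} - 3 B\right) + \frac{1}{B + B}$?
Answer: $-3888$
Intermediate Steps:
$U{\left(B \right)} = B^{2} + \frac{1}{2 B} - 3 B$ ($U{\left(B \right)} = \left(B^{2} - 3 B\right) + \frac{1}{2 B} = B^{2} + \frac{1}{2 B} - 3 B$)
$W{\left(K \right)} = 216$
$W{\left(\left(-2\right) 6 \right)} 12 U{\left(\frac{1}{-4 + 5} \right)} = 216 \cdot 12 \left(\left(\frac{1}{-4 + 5}\right)^{2} + \frac{1}{2 \frac{1}{-4 + 5}} - \frac{3}{-4 + 5}\right) = 2592 \left(\left(1^{-1}\right)^{2} + \frac{1}{2 \cdot 1^{-1}} - \frac{3}{1}\right) = 2592 \left(1^{2} + \frac{1}{2 \cdot 1} - 3\right) = 2592 \left(1 + \frac{1}{2} \cdot 1 - 3\right) = 2592 \left(1 + \frac{1}{2} - 3\right) = 2592 \left(- \frac{3}{2}\right) = -3888$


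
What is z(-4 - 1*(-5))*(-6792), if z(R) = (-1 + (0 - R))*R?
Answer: 13584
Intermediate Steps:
z(R) = R*(-1 - R) (z(R) = (-1 - R)*R = R*(-1 - R))
z(-4 - 1*(-5))*(-6792) = -(-4 - 1*(-5))*(1 + (-4 - 1*(-5)))*(-6792) = -(-4 + 5)*(1 + (-4 + 5))*(-6792) = -1*1*(1 + 1)*(-6792) = -1*1*2*(-6792) = -2*(-6792) = 13584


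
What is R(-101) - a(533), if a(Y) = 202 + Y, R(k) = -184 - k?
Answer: -818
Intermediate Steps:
R(-101) - a(533) = (-184 - 1*(-101)) - (202 + 533) = (-184 + 101) - 1*735 = -83 - 735 = -818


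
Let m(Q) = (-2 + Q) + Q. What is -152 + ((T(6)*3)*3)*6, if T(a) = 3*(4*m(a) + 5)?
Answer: 7138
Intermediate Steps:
m(Q) = -2 + 2*Q
T(a) = -9 + 24*a (T(a) = 3*(4*(-2 + 2*a) + 5) = 3*((-8 + 8*a) + 5) = 3*(-3 + 8*a) = -9 + 24*a)
-152 + ((T(6)*3)*3)*6 = -152 + (((-9 + 24*6)*3)*3)*6 = -152 + (((-9 + 144)*3)*3)*6 = -152 + ((135*3)*3)*6 = -152 + (405*3)*6 = -152 + 1215*6 = -152 + 7290 = 7138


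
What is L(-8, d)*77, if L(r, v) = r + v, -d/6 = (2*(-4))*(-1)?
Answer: -4312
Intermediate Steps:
d = -48 (d = -6*2*(-4)*(-1) = -(-48)*(-1) = -6*8 = -48)
L(-8, d)*77 = (-8 - 48)*77 = -56*77 = -4312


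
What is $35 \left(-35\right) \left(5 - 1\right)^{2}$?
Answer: $-19600$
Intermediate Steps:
$35 \left(-35\right) \left(5 - 1\right)^{2} = - 1225 \cdot 4^{2} = \left(-1225\right) 16 = -19600$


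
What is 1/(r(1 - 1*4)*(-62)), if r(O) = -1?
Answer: 1/62 ≈ 0.016129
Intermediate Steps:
1/(r(1 - 1*4)*(-62)) = 1/(-1*(-62)) = 1/62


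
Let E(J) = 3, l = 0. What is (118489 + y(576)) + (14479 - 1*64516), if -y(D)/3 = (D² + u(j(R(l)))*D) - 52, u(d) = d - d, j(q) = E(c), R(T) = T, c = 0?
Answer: -926720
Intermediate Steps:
j(q) = 3
u(d) = 0
y(D) = 156 - 3*D² (y(D) = -3*((D² + 0*D) - 52) = -3*((D² + 0) - 52) = -3*(D² - 52) = -3*(-52 + D²) = 156 - 3*D²)
(118489 + y(576)) + (14479 - 1*64516) = (118489 + (156 - 3*576²)) + (14479 - 1*64516) = (118489 + (156 - 3*331776)) + (14479 - 64516) = (118489 + (156 - 995328)) - 50037 = (118489 - 995172) - 50037 = -876683 - 50037 = -926720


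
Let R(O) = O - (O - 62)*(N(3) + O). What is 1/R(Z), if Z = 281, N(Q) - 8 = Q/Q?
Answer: -1/63229 ≈ -1.5816e-5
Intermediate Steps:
N(Q) = 9 (N(Q) = 8 + Q/Q = 8 + 1 = 9)
R(O) = O - (-62 + O)*(9 + O) (R(O) = O - (O - 62)*(9 + O) = O - (-62 + O)*(9 + O))
1/R(Z) = 1/(558 - 1*281**2 + 54*281) = 1/(558 - 1*78961 + 15174) = 1/(558 - 78961 + 15174) = 1/(-63229) = -1/63229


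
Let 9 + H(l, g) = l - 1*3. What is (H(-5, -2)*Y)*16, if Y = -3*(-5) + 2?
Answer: -4624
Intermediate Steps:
H(l, g) = -12 + l (H(l, g) = -9 + (l - 1*3) = -9 + (l - 3) = -9 + (-3 + l) = -12 + l)
Y = 17 (Y = 15 + 2 = 17)
(H(-5, -2)*Y)*16 = ((-12 - 5)*17)*16 = -17*17*16 = -289*16 = -4624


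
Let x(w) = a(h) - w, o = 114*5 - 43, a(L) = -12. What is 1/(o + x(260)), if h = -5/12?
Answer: 1/255 ≈ 0.0039216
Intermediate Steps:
h = -5/12 (h = -5*1/12 = -5/12 ≈ -0.41667)
o = 527 (o = 570 - 43 = 527)
x(w) = -12 - w
1/(o + x(260)) = 1/(527 + (-12 - 1*260)) = 1/(527 + (-12 - 260)) = 1/(527 - 272) = 1/255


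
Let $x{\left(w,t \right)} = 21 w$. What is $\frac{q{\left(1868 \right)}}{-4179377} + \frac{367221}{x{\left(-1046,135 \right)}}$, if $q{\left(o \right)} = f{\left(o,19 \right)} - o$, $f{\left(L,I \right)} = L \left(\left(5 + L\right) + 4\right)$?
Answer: $- \frac{537243982935}{30601398394} \approx -17.556$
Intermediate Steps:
$f{\left(L,I \right)} = L \left(9 + L\right)$
$q{\left(o \right)} = - o + o \left(9 + o\right)$ ($q{\left(o \right)} = o \left(9 + o\right) - o = - o + o \left(9 + o\right)$)
$\frac{q{\left(1868 \right)}}{-4179377} + \frac{367221}{x{\left(-1046,135 \right)}} = \frac{1868 \left(8 + 1868\right)}{-4179377} + \frac{367221}{21 \left(-1046\right)} = 1868 \cdot 1876 \left(- \frac{1}{4179377}\right) + \frac{367221}{-21966} = 3504368 \left(- \frac{1}{4179377}\right) + 367221 \left(- \frac{1}{21966}\right) = - \frac{3504368}{4179377} - \frac{122407}{7322} = - \frac{537243982935}{30601398394}$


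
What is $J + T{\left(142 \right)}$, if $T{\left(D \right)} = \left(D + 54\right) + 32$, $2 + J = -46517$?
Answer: $-46291$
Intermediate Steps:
$J = -46519$ ($J = -2 - 46517 = -46519$)
$T{\left(D \right)} = 86 + D$ ($T{\left(D \right)} = \left(54 + D\right) + 32 = 86 + D$)
$J + T{\left(142 \right)} = -46519 + \left(86 + 142\right) = -46519 + 228 = -46291$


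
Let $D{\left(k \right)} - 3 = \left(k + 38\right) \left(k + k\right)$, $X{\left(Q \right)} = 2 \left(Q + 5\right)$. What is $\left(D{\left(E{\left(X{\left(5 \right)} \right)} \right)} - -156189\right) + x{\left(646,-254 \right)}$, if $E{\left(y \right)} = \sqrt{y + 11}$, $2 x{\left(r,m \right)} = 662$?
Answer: $156585 + 76 \sqrt{31} \approx 1.5701 \cdot 10^{5}$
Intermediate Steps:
$x{\left(r,m \right)} = 331$ ($x{\left(r,m \right)} = \frac{1}{2} \cdot 662 = 331$)
$X{\left(Q \right)} = 10 + 2 Q$ ($X{\left(Q \right)} = 2 \left(5 + Q\right) = 10 + 2 Q$)
$E{\left(y \right)} = \sqrt{11 + y}$
$D{\left(k \right)} = 3 + 2 k \left(38 + k\right)$ ($D{\left(k \right)} = 3 + \left(k + 38\right) \left(k + k\right) = 3 + \left(38 + k\right) 2 k = 3 + 2 k \left(38 + k\right)$)
$\left(D{\left(E{\left(X{\left(5 \right)} \right)} \right)} - -156189\right) + x{\left(646,-254 \right)} = \left(\left(3 + 2 \left(\sqrt{11 + \left(10 + 2 \cdot 5\right)}\right)^{2} + 76 \sqrt{11 + \left(10 + 2 \cdot 5\right)}\right) - -156189\right) + 331 = \left(\left(3 + 2 \left(\sqrt{11 + \left(10 + 10\right)}\right)^{2} + 76 \sqrt{11 + \left(10 + 10\right)}\right) + 156189\right) + 331 = \left(\left(3 + 2 \left(\sqrt{11 + 20}\right)^{2} + 76 \sqrt{11 + 20}\right) + 156189\right) + 331 = \left(\left(3 + 2 \left(\sqrt{31}\right)^{2} + 76 \sqrt{31}\right) + 156189\right) + 331 = \left(\left(3 + 2 \cdot 31 + 76 \sqrt{31}\right) + 156189\right) + 331 = \left(\left(3 + 62 + 76 \sqrt{31}\right) + 156189\right) + 331 = \left(\left(65 + 76 \sqrt{31}\right) + 156189\right) + 331 = \left(156254 + 76 \sqrt{31}\right) + 331 = 156585 + 76 \sqrt{31}$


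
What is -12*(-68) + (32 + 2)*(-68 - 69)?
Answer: -3842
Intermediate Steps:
-12*(-68) + (32 + 2)*(-68 - 69) = 816 + 34*(-137) = 816 - 4658 = -3842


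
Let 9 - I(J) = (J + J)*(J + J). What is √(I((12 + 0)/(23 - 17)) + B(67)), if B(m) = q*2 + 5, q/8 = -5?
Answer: I*√82 ≈ 9.0554*I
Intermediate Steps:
q = -40 (q = 8*(-5) = -40)
B(m) = -75 (B(m) = -40*2 + 5 = -80 + 5 = -75)
I(J) = 9 - 4*J² (I(J) = 9 - (J + J)*(J + J) = 9 - 2*J*2*J = 9 - 4*J²)
√(I((12 + 0)/(23 - 17)) + B(67)) = √((9 - 4*(12 + 0)²/(23 - 17)²) - 75) = √((9 - 4*(12/6)²) - 75) = √((9 - 4*(12*(⅙))²) - 75) = √((9 - 4*2²) - 75) = √((9 - 4*4) - 75) = √((9 - 16) - 75) = √(-7 - 75) = √(-82) = I*√82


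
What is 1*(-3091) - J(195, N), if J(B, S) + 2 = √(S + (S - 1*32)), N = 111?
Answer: -3089 - √190 ≈ -3102.8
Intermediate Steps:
J(B, S) = -2 + √(-32 + 2*S) (J(B, S) = -2 + √(S + (S - 1*32)) = -2 + √(S + (S - 32)) = -2 + √(S + (-32 + S)) = -2 + √(-32 + 2*S))
1*(-3091) - J(195, N) = 1*(-3091) - (-2 + √(-32 + 2*111)) = -3091 - (-2 + √(-32 + 222)) = -3091 - (-2 + √190) = -3091 + (2 - √190) = -3089 - √190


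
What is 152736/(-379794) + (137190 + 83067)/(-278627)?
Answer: -21034776755/17636810473 ≈ -1.1927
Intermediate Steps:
152736/(-379794) + (137190 + 83067)/(-278627) = 152736*(-1/379794) + 220257*(-1/278627) = -25456/63299 - 220257/278627 = -21034776755/17636810473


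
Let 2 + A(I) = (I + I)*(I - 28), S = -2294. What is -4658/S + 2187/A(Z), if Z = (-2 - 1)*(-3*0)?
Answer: -2503831/2294 ≈ -1091.5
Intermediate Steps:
Z = 0 (Z = -3*0 = 0)
A(I) = -2 + 2*I*(-28 + I) (A(I) = -2 + (I + I)*(I - 28) = -2 + (2*I)*(-28 + I) = -2 + 2*I*(-28 + I))
-4658/S + 2187/A(Z) = -4658/(-2294) + 2187/(-2 - 56*0 + 2*0²) = -4658*(-1/2294) + 2187/(-2 + 0 + 2*0) = 2329/1147 + 2187/(-2 + 0 + 0) = 2329/1147 + 2187/(-2) = 2329/1147 + 2187*(-½) = 2329/1147 - 2187/2 = -2503831/2294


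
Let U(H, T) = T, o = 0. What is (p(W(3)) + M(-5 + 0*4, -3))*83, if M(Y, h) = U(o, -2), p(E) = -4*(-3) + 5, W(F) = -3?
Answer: 1245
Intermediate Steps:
p(E) = 17 (p(E) = 12 + 5 = 17)
M(Y, h) = -2
(p(W(3)) + M(-5 + 0*4, -3))*83 = (17 - 2)*83 = 15*83 = 1245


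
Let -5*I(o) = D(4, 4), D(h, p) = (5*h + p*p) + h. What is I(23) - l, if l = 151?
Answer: -159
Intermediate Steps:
D(h, p) = p**2 + 6*h (D(h, p) = (5*h + p**2) + h = (p**2 + 5*h) + h = p**2 + 6*h)
I(o) = -8 (I(o) = -(4**2 + 6*4)/5 = -(16 + 24)/5 = -1/5*40 = -8)
I(23) - l = -8 - 1*151 = -8 - 151 = -159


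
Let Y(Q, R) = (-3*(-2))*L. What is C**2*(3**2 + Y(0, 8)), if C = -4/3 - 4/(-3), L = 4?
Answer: 0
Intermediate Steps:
Y(Q, R) = 24 (Y(Q, R) = -3*(-2)*4 = 6*4 = 24)
C = 0 (C = -4*1/3 - 4*(-1/3) = -4/3 + 4/3 = 0)
C**2*(3**2 + Y(0, 8)) = 0**2*(3**2 + 24) = 0*(9 + 24) = 0*33 = 0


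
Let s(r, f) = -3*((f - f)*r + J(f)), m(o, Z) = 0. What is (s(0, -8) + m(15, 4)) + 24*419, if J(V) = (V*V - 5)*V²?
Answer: -1272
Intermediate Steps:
J(V) = V²*(-5 + V²) (J(V) = (V² - 5)*V² = (-5 + V²)*V² = V²*(-5 + V²))
s(r, f) = -3*f²*(-5 + f²) (s(r, f) = -3*((f - f)*r + f²*(-5 + f²)) = -3*(0*r + f²*(-5 + f²)) = -3*(0 + f²*(-5 + f²)) = -3*f²*(-5 + f²))
(s(0, -8) + m(15, 4)) + 24*419 = (3*(-8)²*(5 - 1*(-8)²) + 0) + 24*419 = (3*64*(5 - 1*64) + 0) + 10056 = (3*64*(5 - 64) + 0) + 10056 = (3*64*(-59) + 0) + 10056 = (-11328 + 0) + 10056 = -11328 + 10056 = -1272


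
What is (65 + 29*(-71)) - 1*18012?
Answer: -20006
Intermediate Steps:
(65 + 29*(-71)) - 1*18012 = (65 - 2059) - 18012 = -1994 - 18012 = -20006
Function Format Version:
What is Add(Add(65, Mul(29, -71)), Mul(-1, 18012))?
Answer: -20006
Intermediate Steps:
Add(Add(65, Mul(29, -71)), Mul(-1, 18012)) = Add(Add(65, -2059), -18012) = Add(-1994, -18012) = -20006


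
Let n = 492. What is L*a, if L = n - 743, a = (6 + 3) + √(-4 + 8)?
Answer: -2761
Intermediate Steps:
a = 11 (a = 9 + √4 = 9 + 2 = 11)
L = -251 (L = 492 - 743 = -251)
L*a = -251*11 = -2761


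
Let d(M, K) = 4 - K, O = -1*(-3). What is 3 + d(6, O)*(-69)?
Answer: -66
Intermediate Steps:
O = 3
3 + d(6, O)*(-69) = 3 + (4 - 1*3)*(-69) = 3 + (4 - 3)*(-69) = 3 + 1*(-69) = 3 - 69 = -66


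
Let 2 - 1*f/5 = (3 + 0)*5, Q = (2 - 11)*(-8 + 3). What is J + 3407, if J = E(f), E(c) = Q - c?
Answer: 3517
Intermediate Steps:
Q = 45 (Q = -9*(-5) = 45)
f = -65 (f = 10 - 5*(3 + 0)*5 = 10 - 15*5 = 10 - 5*15 = 10 - 75 = -65)
E(c) = 45 - c
J = 110 (J = 45 - 1*(-65) = 45 + 65 = 110)
J + 3407 = 110 + 3407 = 3517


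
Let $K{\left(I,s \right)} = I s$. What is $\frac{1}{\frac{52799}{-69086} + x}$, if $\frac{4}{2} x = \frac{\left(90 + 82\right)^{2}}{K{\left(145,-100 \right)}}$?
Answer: $- \frac{250436750}{446876403} \approx -0.56042$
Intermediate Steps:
$x = - \frac{3698}{3625}$ ($x = \frac{\left(90 + 82\right)^{2} \frac{1}{145 \left(-100\right)}}{2} = \frac{172^{2} \frac{1}{-14500}}{2} = \frac{29584 \left(- \frac{1}{14500}\right)}{2} = \frac{1}{2} \left(- \frac{7396}{3625}\right) = - \frac{3698}{3625} \approx -1.0201$)
$\frac{1}{\frac{52799}{-69086} + x} = \frac{1}{\frac{52799}{-69086} - \frac{3698}{3625}} = \frac{1}{52799 \left(- \frac{1}{69086}\right) - \frac{3698}{3625}} = \frac{1}{- \frac{52799}{69086} - \frac{3698}{3625}} = \frac{1}{- \frac{446876403}{250436750}} = - \frac{250436750}{446876403}$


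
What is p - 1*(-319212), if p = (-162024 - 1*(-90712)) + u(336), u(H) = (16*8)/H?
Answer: 5205908/21 ≈ 2.4790e+5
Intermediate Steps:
u(H) = 128/H
p = -1497544/21 (p = (-162024 - 1*(-90712)) + 128/336 = (-162024 + 90712) + 128*(1/336) = -71312 + 8/21 = -1497544/21 ≈ -71312.)
p - 1*(-319212) = -1497544/21 - 1*(-319212) = -1497544/21 + 319212 = 5205908/21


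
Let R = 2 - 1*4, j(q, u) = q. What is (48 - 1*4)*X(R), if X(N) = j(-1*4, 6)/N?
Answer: 88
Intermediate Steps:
R = -2 (R = 2 - 4 = -2)
X(N) = -4/N (X(N) = (-1*4)/N = -4/N)
(48 - 1*4)*X(R) = (48 - 1*4)*(-4/(-2)) = (48 - 4)*(-4*(-½)) = 44*2 = 88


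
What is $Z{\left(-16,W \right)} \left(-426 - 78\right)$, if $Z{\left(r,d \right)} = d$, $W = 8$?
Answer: $-4032$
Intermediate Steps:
$Z{\left(-16,W \right)} \left(-426 - 78\right) = 8 \left(-426 - 78\right) = 8 \left(-504\right) = -4032$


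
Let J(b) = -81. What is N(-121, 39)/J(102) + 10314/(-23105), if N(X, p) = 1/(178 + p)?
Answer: -181312283/406116585 ≈ -0.44645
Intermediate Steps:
N(-121, 39)/J(102) + 10314/(-23105) = 1/((178 + 39)*(-81)) + 10314/(-23105) = -1/81/217 + 10314*(-1/23105) = (1/217)*(-1/81) - 10314/23105 = -1/17577 - 10314/23105 = -181312283/406116585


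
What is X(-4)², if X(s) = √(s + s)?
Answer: -8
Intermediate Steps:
X(s) = √2*√s (X(s) = √(2*s) = √2*√s)
X(-4)² = (√2*√(-4))² = (√2*(2*I))² = (2*I*√2)² = -8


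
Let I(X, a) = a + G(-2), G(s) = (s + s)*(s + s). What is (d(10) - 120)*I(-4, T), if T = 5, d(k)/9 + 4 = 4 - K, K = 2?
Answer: -2898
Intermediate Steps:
G(s) = 4*s² (G(s) = (2*s)*(2*s) = 4*s²)
d(k) = -18 (d(k) = -36 + 9*(4 - 1*2) = -36 + 9*(4 - 2) = -36 + 9*2 = -36 + 18 = -18)
I(X, a) = 16 + a (I(X, a) = a + 4*(-2)² = a + 4*4 = a + 16 = 16 + a)
(d(10) - 120)*I(-4, T) = (-18 - 120)*(16 + 5) = -138*21 = -2898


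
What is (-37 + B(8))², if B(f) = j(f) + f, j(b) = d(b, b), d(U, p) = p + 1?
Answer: 400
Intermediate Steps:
d(U, p) = 1 + p
j(b) = 1 + b
B(f) = 1 + 2*f (B(f) = (1 + f) + f = 1 + 2*f)
(-37 + B(8))² = (-37 + (1 + 2*8))² = (-37 + (1 + 16))² = (-37 + 17)² = (-20)² = 400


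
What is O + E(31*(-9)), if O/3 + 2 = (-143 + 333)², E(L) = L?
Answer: 108015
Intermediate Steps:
O = 108294 (O = -6 + 3*(-143 + 333)² = -6 + 3*190² = -6 + 3*36100 = -6 + 108300 = 108294)
O + E(31*(-9)) = 108294 + 31*(-9) = 108294 - 279 = 108015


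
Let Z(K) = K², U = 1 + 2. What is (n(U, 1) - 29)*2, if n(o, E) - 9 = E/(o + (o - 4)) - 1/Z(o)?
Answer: -353/9 ≈ -39.222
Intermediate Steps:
U = 3
n(o, E) = 9 - 1/o² + E/(-4 + 2*o) (n(o, E) = 9 + (E/(o + (o - 4)) - 1/(o²)) = 9 + (E/(o + (-4 + o)) - 1/o²) = 9 + (E/(-4 + 2*o) - 1/o²) = 9 + (-1/o² + E/(-4 + 2*o)) = 9 - 1/o² + E/(-4 + 2*o))
(n(U, 1) - 29)*2 = ((2 - 1*3 - 18*3² + 9*3³ + (½)*1*3²)/(3²*(-2 + 3)) - 29)*2 = ((⅑)*(2 - 3 - 18*9 + 9*27 + (½)*1*9)/1 - 29)*2 = ((⅑)*1*(2 - 3 - 162 + 243 + 9/2) - 29)*2 = ((⅑)*1*(169/2) - 29)*2 = (169/18 - 29)*2 = -353/18*2 = -353/9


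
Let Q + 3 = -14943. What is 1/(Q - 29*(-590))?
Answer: 1/2164 ≈ 0.00046211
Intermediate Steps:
Q = -14946 (Q = -3 - 14943 = -14946)
1/(Q - 29*(-590)) = 1/(-14946 - 29*(-590)) = 1/(-14946 + 17110) = 1/2164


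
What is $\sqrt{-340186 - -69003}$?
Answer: $i \sqrt{271183} \approx 520.75 i$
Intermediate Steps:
$\sqrt{-340186 - -69003} = \sqrt{-340186 + \left(-181582 + 250585\right)} = \sqrt{-340186 + 69003} = \sqrt{-271183} = i \sqrt{271183}$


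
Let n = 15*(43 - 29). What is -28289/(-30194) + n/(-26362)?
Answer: 52815277/56855302 ≈ 0.92894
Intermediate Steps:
n = 210 (n = 15*14 = 210)
-28289/(-30194) + n/(-26362) = -28289/(-30194) + 210/(-26362) = -28289*(-1/30194) + 210*(-1/26362) = 28289/30194 - 15/1883 = 52815277/56855302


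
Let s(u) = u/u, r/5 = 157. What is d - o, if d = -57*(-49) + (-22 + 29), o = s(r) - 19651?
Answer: 22450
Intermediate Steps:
r = 785 (r = 5*157 = 785)
s(u) = 1
o = -19650 (o = 1 - 19651 = -19650)
d = 2800 (d = 2793 + 7 = 2800)
d - o = 2800 - 1*(-19650) = 2800 + 19650 = 22450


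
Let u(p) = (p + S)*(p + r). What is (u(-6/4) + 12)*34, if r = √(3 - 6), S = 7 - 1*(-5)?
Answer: -255/2 + 357*I*√3 ≈ -127.5 + 618.34*I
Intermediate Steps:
S = 12 (S = 7 + 5 = 12)
r = I*√3 (r = √(-3) = I*√3 ≈ 1.732*I)
u(p) = (12 + p)*(p + I*√3) (u(p) = (p + 12)*(p + I*√3) = (12 + p)*(p + I*√3))
(u(-6/4) + 12)*34 = (((-6/4)² + 12*(-6/4) + 12*I*√3 + I*(-6/4)*√3) + 12)*34 = (((-6*¼)² + 12*(-6*¼) + 12*I*√3 + I*(-6*¼)*√3) + 12)*34 = (((-3/2)² + 12*(-3/2) + 12*I*√3 + I*(-3/2)*√3) + 12)*34 = ((9/4 - 18 + 12*I*√3 - 3*I*√3/2) + 12)*34 = ((-63/4 + 21*I*√3/2) + 12)*34 = (-15/4 + 21*I*√3/2)*34 = -255/2 + 357*I*√3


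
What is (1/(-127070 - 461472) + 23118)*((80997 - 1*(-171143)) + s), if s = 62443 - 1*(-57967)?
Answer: 2534441621967625/294271 ≈ 8.6126e+9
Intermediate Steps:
s = 120410 (s = 62443 + 57967 = 120410)
(1/(-127070 - 461472) + 23118)*((80997 - 1*(-171143)) + s) = (1/(-127070 - 461472) + 23118)*((80997 - 1*(-171143)) + 120410) = (1/(-588542) + 23118)*((80997 + 171143) + 120410) = (-1/588542 + 23118)*(252140 + 120410) = (13605913955/588542)*372550 = 2534441621967625/294271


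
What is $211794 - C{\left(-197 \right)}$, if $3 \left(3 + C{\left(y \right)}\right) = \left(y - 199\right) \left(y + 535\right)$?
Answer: $256413$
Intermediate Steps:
$C{\left(y \right)} = -3 + \frac{\left(-199 + y\right) \left(535 + y\right)}{3}$ ($C{\left(y \right)} = -3 + \frac{\left(y - 199\right) \left(y + 535\right)}{3} = -3 + \frac{\left(-199 + y\right) \left(535 + y\right)}{3}$)
$211794 - C{\left(-197 \right)} = 211794 - \left(- \frac{106474}{3} + 112 \left(-197\right) + \frac{\left(-197\right)^{2}}{3}\right) = 211794 - \left(- \frac{106474}{3} - 22064 + \frac{1}{3} \cdot 38809\right) = 211794 - \left(- \frac{106474}{3} - 22064 + \frac{38809}{3}\right) = 211794 - -44619 = 211794 + 44619 = 256413$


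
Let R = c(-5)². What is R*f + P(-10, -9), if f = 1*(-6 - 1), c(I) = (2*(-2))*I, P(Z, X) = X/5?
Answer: -14009/5 ≈ -2801.8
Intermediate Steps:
P(Z, X) = X/5 (P(Z, X) = X*(⅕) = X/5)
c(I) = -4*I
R = 400 (R = (-4*(-5))² = 20² = 400)
f = -7 (f = 1*(-7) = -7)
R*f + P(-10, -9) = 400*(-7) + (⅕)*(-9) = -2800 - 9/5 = -14009/5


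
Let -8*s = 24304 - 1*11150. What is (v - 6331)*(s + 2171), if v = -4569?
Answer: -5741575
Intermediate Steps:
s = -6577/4 (s = -(24304 - 1*11150)/8 = -(24304 - 11150)/8 = -1/8*13154 = -6577/4 ≈ -1644.3)
(v - 6331)*(s + 2171) = (-4569 - 6331)*(-6577/4 + 2171) = -10900*2107/4 = -5741575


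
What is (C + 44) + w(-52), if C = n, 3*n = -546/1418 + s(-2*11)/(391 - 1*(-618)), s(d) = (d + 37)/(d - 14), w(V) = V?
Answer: -209338757/25753716 ≈ -8.1285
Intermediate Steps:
s(d) = (37 + d)/(-14 + d)
n = -3309029/25753716 (n = (-546/1418 + ((37 - 2*11)/(-14 - 2*11))/(391 - 1*(-618)))/3 = (-546*1/1418 + ((37 - 22)/(-14 - 22))/(391 + 618))/3 = (-273/709 + (15/(-36))/1009)/3 = (-273/709 - 1/36*15*(1/1009))/3 = (-273/709 - 5/12*1/1009)/3 = (-273/709 - 5/12108)/3 = (1/3)*(-3309029/8584572) = -3309029/25753716 ≈ -0.12849)
C = -3309029/25753716 ≈ -0.12849
(C + 44) + w(-52) = (-3309029/25753716 + 44) - 52 = 1129854475/25753716 - 52 = -209338757/25753716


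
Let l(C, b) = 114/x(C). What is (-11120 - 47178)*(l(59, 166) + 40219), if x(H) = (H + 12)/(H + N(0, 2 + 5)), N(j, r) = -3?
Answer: -166844970034/71 ≈ -2.3499e+9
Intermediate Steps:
x(H) = (12 + H)/(-3 + H) (x(H) = (H + 12)/(H - 3) = (12 + H)/(-3 + H))
l(C, b) = 114*(-3 + C)/(12 + C) (l(C, b) = 114/(((12 + C)/(-3 + C))) = 114*((-3 + C)/(12 + C)) = 114*(-3 + C)/(12 + C))
(-11120 - 47178)*(l(59, 166) + 40219) = (-11120 - 47178)*(114*(-3 + 59)/(12 + 59) + 40219) = -58298*(114*56/71 + 40219) = -58298*(114*(1/71)*56 + 40219) = -58298*(6384/71 + 40219) = -58298*2861933/71 = -166844970034/71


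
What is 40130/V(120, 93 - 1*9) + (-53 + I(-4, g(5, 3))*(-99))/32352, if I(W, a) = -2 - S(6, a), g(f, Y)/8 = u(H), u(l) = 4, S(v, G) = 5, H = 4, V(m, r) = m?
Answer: 1352461/4044 ≈ 334.44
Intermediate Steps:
g(f, Y) = 32 (g(f, Y) = 8*4 = 32)
I(W, a) = -7 (I(W, a) = -2 - 1*5 = -2 - 5 = -7)
40130/V(120, 93 - 1*9) + (-53 + I(-4, g(5, 3))*(-99))/32352 = 40130/120 + (-53 - 7*(-99))/32352 = 40130*(1/120) + (-53 + 693)*(1/32352) = 4013/12 + 640*(1/32352) = 4013/12 + 20/1011 = 1352461/4044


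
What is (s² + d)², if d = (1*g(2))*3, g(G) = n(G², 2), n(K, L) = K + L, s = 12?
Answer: 26244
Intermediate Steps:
g(G) = 2 + G² (g(G) = G² + 2 = 2 + G²)
d = 18 (d = (1*(2 + 2²))*3 = (1*(2 + 4))*3 = (1*6)*3 = 6*3 = 18)
(s² + d)² = (12² + 18)² = (144 + 18)² = 162² = 26244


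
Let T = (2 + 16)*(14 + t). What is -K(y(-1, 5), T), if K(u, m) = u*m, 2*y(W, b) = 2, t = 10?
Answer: -432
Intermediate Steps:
y(W, b) = 1 (y(W, b) = (½)*2 = 1)
T = 432 (T = (2 + 16)*(14 + 10) = 18*24 = 432)
K(u, m) = m*u
-K(y(-1, 5), T) = -432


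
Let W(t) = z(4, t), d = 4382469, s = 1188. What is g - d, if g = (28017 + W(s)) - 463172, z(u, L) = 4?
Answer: -4817620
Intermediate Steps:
W(t) = 4
g = -435151 (g = (28017 + 4) - 463172 = 28021 - 463172 = -435151)
g - d = -435151 - 1*4382469 = -435151 - 4382469 = -4817620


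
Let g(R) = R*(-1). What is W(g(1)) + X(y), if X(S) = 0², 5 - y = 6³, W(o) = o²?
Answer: 1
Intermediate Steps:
g(R) = -R
y = -211 (y = 5 - 1*6³ = 5 - 1*216 = 5 - 216 = -211)
X(S) = 0
W(g(1)) + X(y) = (-1*1)² + 0 = (-1)² + 0 = 1 + 0 = 1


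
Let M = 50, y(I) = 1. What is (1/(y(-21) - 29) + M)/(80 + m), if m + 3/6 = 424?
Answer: 1399/14098 ≈ 0.099234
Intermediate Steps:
m = 847/2 (m = -½ + 424 = 847/2 ≈ 423.50)
(1/(y(-21) - 29) + M)/(80 + m) = (1/(1 - 29) + 50)/(80 + 847/2) = (1/(-28) + 50)/(1007/2) = (-1/28 + 50)*(2/1007) = (1399/28)*(2/1007) = 1399/14098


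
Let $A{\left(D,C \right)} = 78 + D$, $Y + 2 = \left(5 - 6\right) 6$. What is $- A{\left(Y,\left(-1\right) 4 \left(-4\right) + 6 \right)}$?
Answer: $-70$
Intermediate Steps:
$Y = -8$ ($Y = -2 + \left(5 - 6\right) 6 = -2 - 6 = -8$)
$- A{\left(Y,\left(-1\right) 4 \left(-4\right) + 6 \right)} = - (78 - 8) = \left(-1\right) 70 = -70$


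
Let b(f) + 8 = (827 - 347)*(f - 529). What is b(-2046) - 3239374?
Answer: -4475382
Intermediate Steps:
b(f) = -253928 + 480*f (b(f) = -8 + (827 - 347)*(f - 529) = -8 + 480*(-529 + f) = -8 + (-253920 + 480*f) = -253928 + 480*f)
b(-2046) - 3239374 = (-253928 + 480*(-2046)) - 3239374 = (-253928 - 982080) - 3239374 = -1236008 - 3239374 = -4475382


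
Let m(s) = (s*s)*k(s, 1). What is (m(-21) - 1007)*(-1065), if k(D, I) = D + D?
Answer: 20798385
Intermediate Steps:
k(D, I) = 2*D
m(s) = 2*s**3 (m(s) = (s*s)*(2*s) = s**2*(2*s) = 2*s**3)
(m(-21) - 1007)*(-1065) = (2*(-21)**3 - 1007)*(-1065) = (2*(-9261) - 1007)*(-1065) = (-18522 - 1007)*(-1065) = -19529*(-1065) = 20798385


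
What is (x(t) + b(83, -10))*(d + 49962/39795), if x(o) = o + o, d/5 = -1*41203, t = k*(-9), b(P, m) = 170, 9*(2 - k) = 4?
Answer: -388053669582/13265 ≈ -2.9254e+7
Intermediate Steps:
k = 14/9 (k = 2 - ⅑*4 = 2 - 4/9 = 14/9 ≈ 1.5556)
t = -14 (t = (14/9)*(-9) = -14)
d = -206015 (d = 5*(-1*41203) = 5*(-41203) = -206015)
x(o) = 2*o
(x(t) + b(83, -10))*(d + 49962/39795) = (2*(-14) + 170)*(-206015 + 49962/39795) = (-28 + 170)*(-206015 + 49962*(1/39795)) = 142*(-206015 + 16654/13265) = 142*(-2732772321/13265) = -388053669582/13265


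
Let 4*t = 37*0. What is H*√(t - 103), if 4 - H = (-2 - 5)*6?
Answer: 46*I*√103 ≈ 466.85*I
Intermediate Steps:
t = 0 (t = (37*0)/4 = (¼)*0 = 0)
H = 46 (H = 4 - (-2 - 5)*6 = 4 - (-7)*6 = 4 - 1*(-42) = 4 + 42 = 46)
H*√(t - 103) = 46*√(0 - 103) = 46*√(-103) = 46*(I*√103) = 46*I*√103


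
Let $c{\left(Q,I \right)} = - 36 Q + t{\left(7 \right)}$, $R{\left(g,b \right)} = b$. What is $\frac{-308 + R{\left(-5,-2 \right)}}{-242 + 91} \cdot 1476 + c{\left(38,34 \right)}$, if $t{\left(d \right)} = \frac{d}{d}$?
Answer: $\frac{251143}{151} \approx 1663.2$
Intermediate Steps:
$t{\left(d \right)} = 1$
$c{\left(Q,I \right)} = 1 - 36 Q$ ($c{\left(Q,I \right)} = - 36 Q + 1 = 1 - 36 Q$)
$\frac{-308 + R{\left(-5,-2 \right)}}{-242 + 91} \cdot 1476 + c{\left(38,34 \right)} = \frac{-308 - 2}{-242 + 91} \cdot 1476 + \left(1 - 1368\right) = - \frac{310}{-151} \cdot 1476 + \left(1 - 1368\right) = \left(-310\right) \left(- \frac{1}{151}\right) 1476 - 1367 = \frac{310}{151} \cdot 1476 - 1367 = \frac{457560}{151} - 1367 = \frac{251143}{151}$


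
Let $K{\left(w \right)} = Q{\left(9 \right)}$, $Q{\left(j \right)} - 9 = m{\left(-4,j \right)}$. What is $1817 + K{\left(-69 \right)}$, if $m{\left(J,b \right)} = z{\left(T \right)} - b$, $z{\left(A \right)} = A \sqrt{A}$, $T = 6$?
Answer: $1817 + 6 \sqrt{6} \approx 1831.7$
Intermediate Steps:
$z{\left(A \right)} = A^{\frac{3}{2}}$
$m{\left(J,b \right)} = - b + 6 \sqrt{6}$ ($m{\left(J,b \right)} = 6^{\frac{3}{2}} - b = 6 \sqrt{6} - b = - b + 6 \sqrt{6}$)
$Q{\left(j \right)} = 9 - j + 6 \sqrt{6}$ ($Q{\left(j \right)} = 9 - \left(j - 6 \sqrt{6}\right) = 9 - j + 6 \sqrt{6}$)
$K{\left(w \right)} = 6 \sqrt{6}$ ($K{\left(w \right)} = 9 - 9 + 6 \sqrt{6} = 6 \sqrt{6}$)
$1817 + K{\left(-69 \right)} = 1817 + 6 \sqrt{6}$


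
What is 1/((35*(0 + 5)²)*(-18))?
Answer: -1/15750 ≈ -6.3492e-5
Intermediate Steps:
1/((35*(0 + 5)²)*(-18)) = 1/((35*5²)*(-18)) = 1/((35*25)*(-18)) = 1/(875*(-18)) = 1/(-15750) = -1/15750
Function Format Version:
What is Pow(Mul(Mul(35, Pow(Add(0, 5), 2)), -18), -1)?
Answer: Rational(-1, 15750) ≈ -6.3492e-5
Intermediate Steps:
Pow(Mul(Mul(35, Pow(Add(0, 5), 2)), -18), -1) = Pow(Mul(Mul(35, Pow(5, 2)), -18), -1) = Pow(Mul(Mul(35, 25), -18), -1) = Pow(Mul(875, -18), -1) = Pow(-15750, -1) = Rational(-1, 15750)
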